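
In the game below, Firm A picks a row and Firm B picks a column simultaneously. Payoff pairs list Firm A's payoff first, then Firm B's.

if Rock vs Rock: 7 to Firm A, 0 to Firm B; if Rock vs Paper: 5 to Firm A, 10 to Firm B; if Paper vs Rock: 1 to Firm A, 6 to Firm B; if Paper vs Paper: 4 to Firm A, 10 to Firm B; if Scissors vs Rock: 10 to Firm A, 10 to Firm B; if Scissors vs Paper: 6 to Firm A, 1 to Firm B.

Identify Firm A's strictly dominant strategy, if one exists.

Scissors

Check whether one of Firm A's strategies beats all alternatives regardless of what the opponent does.
Scissors strictly dominates: vs Rock: 10 > each of {7, 1}; vs Paper: 6 > each of {5, 4}.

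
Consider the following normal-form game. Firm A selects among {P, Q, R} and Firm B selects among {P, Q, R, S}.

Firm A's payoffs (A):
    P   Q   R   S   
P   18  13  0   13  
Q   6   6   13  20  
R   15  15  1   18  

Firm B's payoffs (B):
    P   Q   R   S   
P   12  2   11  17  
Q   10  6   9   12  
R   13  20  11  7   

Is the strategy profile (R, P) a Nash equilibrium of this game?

No

Holding Firm B at P: Firm A gets 15 from R but could get 18 by switching to P. Firm A has a profitable deviation.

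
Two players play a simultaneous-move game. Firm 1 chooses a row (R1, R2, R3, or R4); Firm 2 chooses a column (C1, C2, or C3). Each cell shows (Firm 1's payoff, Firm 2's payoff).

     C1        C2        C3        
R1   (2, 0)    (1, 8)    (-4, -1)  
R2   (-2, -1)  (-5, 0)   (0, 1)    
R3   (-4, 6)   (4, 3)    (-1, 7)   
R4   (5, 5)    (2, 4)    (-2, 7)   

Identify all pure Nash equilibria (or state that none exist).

(R2, C3)

Check mutual best responses: a cell is a NE iff neither player can gain by unilaterally deviating.
Firm 1's best responses — vs C1: R4 (payoff 5); vs C2: R3 (payoff 4); vs C3: R2 (payoff 0).
Firm 2's best responses — vs R1: C2 (payoff 8); vs R2: C3 (payoff 1); vs R3: C3 (payoff 7); vs R4: C3 (payoff 7).
The only mutual best response is (R2, C3); neither player gains by switching there.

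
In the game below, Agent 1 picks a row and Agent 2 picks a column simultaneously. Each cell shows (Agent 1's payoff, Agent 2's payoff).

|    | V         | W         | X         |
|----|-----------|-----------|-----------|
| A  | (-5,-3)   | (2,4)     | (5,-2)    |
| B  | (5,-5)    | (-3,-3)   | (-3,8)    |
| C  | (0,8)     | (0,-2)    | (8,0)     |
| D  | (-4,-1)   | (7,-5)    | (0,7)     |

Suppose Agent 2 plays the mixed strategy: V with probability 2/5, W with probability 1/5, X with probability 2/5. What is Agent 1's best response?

Agent 1's best reply maximizes expected payoff against the mix.
A: (2/5)·(-5) + (1/5)·2 + (2/5)·5 = 2/5
B: (2/5)·5 + (1/5)·(-3) + (2/5)·(-3) = 1/5
C: (2/5)·0 + (1/5)·0 + (2/5)·8 = 16/5
D: (2/5)·(-4) + (1/5)·7 + (2/5)·0 = -1/5
Highest expected payoff is 16/5, from C.

C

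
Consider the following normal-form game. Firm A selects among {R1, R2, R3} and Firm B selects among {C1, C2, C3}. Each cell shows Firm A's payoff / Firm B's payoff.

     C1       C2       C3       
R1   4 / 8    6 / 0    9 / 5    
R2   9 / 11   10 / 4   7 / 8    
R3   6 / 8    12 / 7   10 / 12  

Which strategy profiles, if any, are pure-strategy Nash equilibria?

(R2, C1) and (R3, C3)

Check mutual best responses: a cell is a NE iff neither player can gain by unilaterally deviating.
Firm A's best responses — vs C1: R2 (payoff 9); vs C2: R3 (payoff 12); vs C3: R3 (payoff 10).
Firm B's best responses — vs R1: C1 (payoff 8); vs R2: C1 (payoff 11); vs R3: C3 (payoff 12).
Mutual best responses occur at (R2, C1) and (R3, C3); at each, neither player gains by switching.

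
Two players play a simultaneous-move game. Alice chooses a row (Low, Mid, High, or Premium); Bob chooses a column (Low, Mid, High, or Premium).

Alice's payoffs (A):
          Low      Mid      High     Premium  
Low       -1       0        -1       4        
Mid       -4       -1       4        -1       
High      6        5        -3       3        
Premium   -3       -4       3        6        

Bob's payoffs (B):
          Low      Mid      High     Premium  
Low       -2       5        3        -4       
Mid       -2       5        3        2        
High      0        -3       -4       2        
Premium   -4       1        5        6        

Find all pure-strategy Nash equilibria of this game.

A profile is a Nash equilibrium when each player is best-responding to the other.
Alice's best responses — vs Low: High (payoff 6); vs Mid: High (payoff 5); vs High: Mid (payoff 4); vs Premium: Premium (payoff 6).
Bob's best responses — vs Low: Mid (payoff 5); vs Mid: Mid (payoff 5); vs High: Premium (payoff 2); vs Premium: Premium (payoff 6).
The only mutual best response is (Premium, Premium); neither player gains by switching there.

(Premium, Premium)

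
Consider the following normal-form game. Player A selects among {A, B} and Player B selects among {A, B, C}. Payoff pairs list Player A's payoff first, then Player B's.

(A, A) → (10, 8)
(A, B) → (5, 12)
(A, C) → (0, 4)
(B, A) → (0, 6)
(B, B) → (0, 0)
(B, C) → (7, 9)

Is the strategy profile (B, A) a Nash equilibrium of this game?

No

Holding Player B at A: Player A gets 0 from B but could get 10 by switching to A. Player A has a profitable deviation.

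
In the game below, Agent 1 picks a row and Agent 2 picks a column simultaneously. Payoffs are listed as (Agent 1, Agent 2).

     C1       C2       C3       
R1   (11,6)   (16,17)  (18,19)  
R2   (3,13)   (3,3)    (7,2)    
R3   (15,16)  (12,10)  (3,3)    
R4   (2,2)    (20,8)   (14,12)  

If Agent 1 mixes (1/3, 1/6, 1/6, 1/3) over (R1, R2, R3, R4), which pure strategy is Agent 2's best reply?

Agent 2's best reply maximizes expected payoff against the mix.
C1: (1/3)·6 + (1/6)·13 + (1/6)·16 + (1/3)·2 = 15/2
C2: (1/3)·17 + (1/6)·3 + (1/6)·10 + (1/3)·8 = 21/2
C3: (1/3)·19 + (1/6)·2 + (1/6)·3 + (1/3)·12 = 67/6
Highest expected payoff is 67/6, from C3.

C3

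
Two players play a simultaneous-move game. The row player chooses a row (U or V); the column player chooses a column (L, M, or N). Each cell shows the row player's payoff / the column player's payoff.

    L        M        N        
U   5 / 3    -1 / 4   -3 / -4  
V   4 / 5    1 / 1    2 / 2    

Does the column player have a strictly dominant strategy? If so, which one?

No strictly dominant strategy

A strategy is strictly dominant if it gives the column player a strictly higher payoff than every other strategy, against every choice by the opponent.
L is not dominant: against U, M gives 4 > 3.
M is not dominant: against V, L gives 5 > 1.
N is not dominant: against U, L gives 3 > -4.
No single strategy is best against every opponent action.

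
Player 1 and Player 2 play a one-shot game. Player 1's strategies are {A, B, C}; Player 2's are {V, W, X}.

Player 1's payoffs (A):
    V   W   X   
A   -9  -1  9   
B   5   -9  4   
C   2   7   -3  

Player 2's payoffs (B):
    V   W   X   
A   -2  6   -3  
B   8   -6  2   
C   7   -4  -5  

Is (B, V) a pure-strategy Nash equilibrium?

Yes

Holding Player 2 at V: Player 1 gets 5 from B, versus -9 from A, 2 from C. No profitable deviation for Player 1.
Holding Player 1 at B: Player 2 gets 8 from V, versus -6 from W, 2 from X. No profitable deviation for Player 2 either.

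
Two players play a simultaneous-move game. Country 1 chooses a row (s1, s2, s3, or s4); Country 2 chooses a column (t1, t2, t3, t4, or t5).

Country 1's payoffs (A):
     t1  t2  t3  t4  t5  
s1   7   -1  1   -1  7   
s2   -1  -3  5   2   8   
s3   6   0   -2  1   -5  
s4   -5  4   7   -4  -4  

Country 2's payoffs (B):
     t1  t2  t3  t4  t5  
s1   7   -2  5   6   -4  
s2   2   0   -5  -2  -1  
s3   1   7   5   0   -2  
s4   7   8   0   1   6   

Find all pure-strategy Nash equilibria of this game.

(s1, t1) and (s4, t2)

A profile is a Nash equilibrium when each player is best-responding to the other.
Country 1's best responses — vs t1: s1 (payoff 7); vs t2: s4 (payoff 4); vs t3: s4 (payoff 7); vs t4: s2 (payoff 2); vs t5: s2 (payoff 8).
Country 2's best responses — vs s1: t1 (payoff 7); vs s2: t1 (payoff 2); vs s3: t2 (payoff 7); vs s4: t2 (payoff 8).
Mutual best responses occur at (s1, t1) and (s4, t2); at each, neither player gains by switching.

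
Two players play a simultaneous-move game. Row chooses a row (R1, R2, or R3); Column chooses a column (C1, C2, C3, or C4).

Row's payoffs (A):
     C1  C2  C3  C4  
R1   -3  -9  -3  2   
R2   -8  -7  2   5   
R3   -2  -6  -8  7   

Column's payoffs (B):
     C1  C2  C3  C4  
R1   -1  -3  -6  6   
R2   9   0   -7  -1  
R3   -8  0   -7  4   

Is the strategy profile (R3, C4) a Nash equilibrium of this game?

Holding Column at C4: Row gets 7 from R3, versus 2 from R1, 5 from R2. No profitable deviation for Row.
Holding Row at R3: Column gets 4 from C4, versus -8 from C1, 0 from C2, -7 from C3. No profitable deviation for Column either.

Yes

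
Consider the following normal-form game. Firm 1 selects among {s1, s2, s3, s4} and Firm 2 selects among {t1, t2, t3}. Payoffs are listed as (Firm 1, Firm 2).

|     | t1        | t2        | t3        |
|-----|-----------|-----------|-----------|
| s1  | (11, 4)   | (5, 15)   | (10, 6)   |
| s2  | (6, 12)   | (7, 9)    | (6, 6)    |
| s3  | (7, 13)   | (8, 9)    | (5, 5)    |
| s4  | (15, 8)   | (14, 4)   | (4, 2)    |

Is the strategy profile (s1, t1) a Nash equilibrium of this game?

No

Holding Firm 2 at t1: Firm 1 gets 11 from s1 but could get 15 by switching to s4. Firm 1 has a profitable deviation.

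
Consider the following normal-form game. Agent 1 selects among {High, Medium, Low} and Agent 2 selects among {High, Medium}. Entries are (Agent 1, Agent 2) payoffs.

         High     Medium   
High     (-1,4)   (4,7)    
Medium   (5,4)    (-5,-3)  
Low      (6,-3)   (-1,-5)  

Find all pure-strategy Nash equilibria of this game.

A profile is a Nash equilibrium when each player is best-responding to the other.
Agent 1's best responses — vs High: Low (payoff 6); vs Medium: High (payoff 4).
Agent 2's best responses — vs High: Medium (payoff 7); vs Medium: High (payoff 4); vs Low: High (payoff -3).
Mutual best responses occur at (High, Medium) and (Low, High); at each, neither player gains by switching.

(High, Medium) and (Low, High)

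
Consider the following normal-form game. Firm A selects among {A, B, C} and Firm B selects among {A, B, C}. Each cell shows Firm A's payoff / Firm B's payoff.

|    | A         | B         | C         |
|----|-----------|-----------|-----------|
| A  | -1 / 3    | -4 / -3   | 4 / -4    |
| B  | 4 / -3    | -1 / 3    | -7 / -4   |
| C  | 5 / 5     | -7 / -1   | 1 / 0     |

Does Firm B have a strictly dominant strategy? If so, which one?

Check whether one of Firm B's strategies beats all alternatives regardless of what the opponent does.
A is not dominant: against B, B gives 3 > -3.
B is not dominant: against A, A gives 3 > -3.
C is not dominant: against A, A gives 3 > -4.
No single strategy is best against every opponent action.

None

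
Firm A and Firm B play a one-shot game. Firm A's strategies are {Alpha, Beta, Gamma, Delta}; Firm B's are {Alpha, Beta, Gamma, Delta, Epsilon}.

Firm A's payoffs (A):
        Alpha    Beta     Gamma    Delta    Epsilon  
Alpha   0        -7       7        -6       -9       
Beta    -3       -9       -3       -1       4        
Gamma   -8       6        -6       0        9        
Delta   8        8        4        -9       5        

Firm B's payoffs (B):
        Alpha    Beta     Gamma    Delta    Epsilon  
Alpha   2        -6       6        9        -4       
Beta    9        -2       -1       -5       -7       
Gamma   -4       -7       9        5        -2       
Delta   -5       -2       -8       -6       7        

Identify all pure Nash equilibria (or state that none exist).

Check mutual best responses: a cell is a NE iff neither player can gain by unilaterally deviating.
Firm A's best responses — vs Alpha: Delta (payoff 8); vs Beta: Delta (payoff 8); vs Gamma: Alpha (payoff 7); vs Delta: Gamma (payoff 0); vs Epsilon: Gamma (payoff 9).
Firm B's best responses — vs Alpha: Delta (payoff 9); vs Beta: Alpha (payoff 9); vs Gamma: Gamma (payoff 9); vs Delta: Epsilon (payoff 7).
No cell has both players best-responding. For instance, Firm A's best reply to Beta is Delta, but against Delta Firm B prefers Epsilon over Beta.

None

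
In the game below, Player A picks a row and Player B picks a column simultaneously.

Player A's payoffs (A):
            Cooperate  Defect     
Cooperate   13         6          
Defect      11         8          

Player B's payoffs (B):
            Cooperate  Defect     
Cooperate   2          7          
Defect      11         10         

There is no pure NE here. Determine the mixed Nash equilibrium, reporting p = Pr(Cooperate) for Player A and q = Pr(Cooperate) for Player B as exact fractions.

p = 1/6, q = 1/2

Each player's mixing probability is pinned down by making the *other* player indifferent.
Player B indifferent between Cooperate and Defect: p·2 + (1−p)·11 = p·7 + (1−p)·10 ⟹ 11 + (-9)p = 10 + (-3)p ⟹ p = 1/6.
Player A indifferent between Cooperate and Defect: q·13 + (1−q)·6 = q·11 + (1−q)·8 ⟹ 6 + 7q = 8 + 3q ⟹ q = 1/2.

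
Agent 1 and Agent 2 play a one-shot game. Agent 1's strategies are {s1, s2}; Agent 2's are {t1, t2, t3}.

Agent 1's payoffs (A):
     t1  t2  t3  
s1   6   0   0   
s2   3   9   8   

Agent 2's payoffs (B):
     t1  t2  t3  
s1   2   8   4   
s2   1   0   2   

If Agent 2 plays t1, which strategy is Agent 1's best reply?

s1

With Agent 2 fixed at t1, Agent 1's payoffs are: s1 → 6, s2 → 3.
The maximum is 6, achieved by s1.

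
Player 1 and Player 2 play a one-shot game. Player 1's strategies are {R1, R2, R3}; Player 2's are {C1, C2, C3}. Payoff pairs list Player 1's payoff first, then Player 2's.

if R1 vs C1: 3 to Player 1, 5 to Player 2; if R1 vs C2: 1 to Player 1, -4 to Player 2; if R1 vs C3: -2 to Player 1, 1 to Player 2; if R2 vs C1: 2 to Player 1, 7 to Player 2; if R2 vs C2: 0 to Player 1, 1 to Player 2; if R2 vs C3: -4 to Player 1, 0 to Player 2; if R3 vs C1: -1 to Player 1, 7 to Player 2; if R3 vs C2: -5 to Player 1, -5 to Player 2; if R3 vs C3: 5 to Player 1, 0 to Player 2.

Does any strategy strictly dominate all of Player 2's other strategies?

Check whether one of Player 2's strategies beats all alternatives regardless of what the opponent does.
C1 strictly dominates: vs R1: 5 > each of {-4, 1}; vs R2: 7 > each of {1, 0}; vs R3: 7 > each of {-5, 0}.

C1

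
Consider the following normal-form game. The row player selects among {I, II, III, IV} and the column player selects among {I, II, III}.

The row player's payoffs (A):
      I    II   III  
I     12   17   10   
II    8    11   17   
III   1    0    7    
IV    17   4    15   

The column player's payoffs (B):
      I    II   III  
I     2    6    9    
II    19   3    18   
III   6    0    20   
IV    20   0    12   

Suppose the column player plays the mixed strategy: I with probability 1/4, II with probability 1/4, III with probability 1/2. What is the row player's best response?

II

Compute the row player's expected payoff from each pure strategy against the given mix.
I: (1/4)·12 + (1/4)·17 + (1/2)·10 = 49/4
II: (1/4)·8 + (1/4)·11 + (1/2)·17 = 53/4
III: (1/4)·1 + (1/4)·0 + (1/2)·7 = 15/4
IV: (1/4)·17 + (1/4)·4 + (1/2)·15 = 51/4
Highest expected payoff is 53/4, from II.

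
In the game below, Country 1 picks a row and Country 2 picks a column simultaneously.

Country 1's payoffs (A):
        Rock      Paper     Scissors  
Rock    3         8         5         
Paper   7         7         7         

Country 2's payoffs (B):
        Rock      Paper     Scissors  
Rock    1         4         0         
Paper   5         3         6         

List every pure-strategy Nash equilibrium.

(Rock, Paper) and (Paper, Scissors)

A profile is a Nash equilibrium when each player is best-responding to the other.
Country 1's best responses — vs Rock: Paper (payoff 7); vs Paper: Rock (payoff 8); vs Scissors: Paper (payoff 7).
Country 2's best responses — vs Rock: Paper (payoff 4); vs Paper: Scissors (payoff 6).
Mutual best responses occur at (Rock, Paper) and (Paper, Scissors); at each, neither player gains by switching.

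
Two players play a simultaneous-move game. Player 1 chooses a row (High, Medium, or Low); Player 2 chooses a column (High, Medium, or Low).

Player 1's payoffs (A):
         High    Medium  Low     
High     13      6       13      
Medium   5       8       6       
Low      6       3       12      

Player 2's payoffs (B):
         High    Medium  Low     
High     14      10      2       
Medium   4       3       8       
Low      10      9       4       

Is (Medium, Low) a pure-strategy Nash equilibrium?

Holding Player 2 at Low: Player 1 gets 6 from Medium but could get 13 by switching to High. Player 1 has a profitable deviation.

No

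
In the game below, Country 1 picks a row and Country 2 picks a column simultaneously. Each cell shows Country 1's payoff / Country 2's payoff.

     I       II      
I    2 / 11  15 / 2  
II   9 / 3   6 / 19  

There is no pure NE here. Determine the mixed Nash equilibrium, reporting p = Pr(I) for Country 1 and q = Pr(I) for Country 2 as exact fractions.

Each player's mixing probability is pinned down by making the *other* player indifferent.
Country 2 indifferent between I and II: p·11 + (1−p)·3 = p·2 + (1−p)·19 ⟹ 3 + 8p = 19 + (-17)p ⟹ p = 16/25.
Country 1 indifferent between I and II: q·2 + (1−q)·15 = q·9 + (1−q)·6 ⟹ 15 + (-13)q = 6 + 3q ⟹ q = 9/16.

p = 16/25, q = 9/16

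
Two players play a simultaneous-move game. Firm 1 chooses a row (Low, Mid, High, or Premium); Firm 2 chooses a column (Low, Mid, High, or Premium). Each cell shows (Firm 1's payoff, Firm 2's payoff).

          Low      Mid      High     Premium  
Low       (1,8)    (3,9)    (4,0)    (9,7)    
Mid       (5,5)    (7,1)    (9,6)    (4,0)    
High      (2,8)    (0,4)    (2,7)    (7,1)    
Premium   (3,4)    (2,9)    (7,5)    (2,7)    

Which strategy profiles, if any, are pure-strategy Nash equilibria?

Find each player's best response to every opponent strategy; NE are the intersections.
Firm 1's best responses — vs Low: Mid (payoff 5); vs Mid: Mid (payoff 7); vs High: Mid (payoff 9); vs Premium: Low (payoff 9).
Firm 2's best responses — vs Low: Mid (payoff 9); vs Mid: High (payoff 6); vs High: Low (payoff 8); vs Premium: Mid (payoff 9).
The only mutual best response is (Mid, High); neither player gains by switching there.

(Mid, High)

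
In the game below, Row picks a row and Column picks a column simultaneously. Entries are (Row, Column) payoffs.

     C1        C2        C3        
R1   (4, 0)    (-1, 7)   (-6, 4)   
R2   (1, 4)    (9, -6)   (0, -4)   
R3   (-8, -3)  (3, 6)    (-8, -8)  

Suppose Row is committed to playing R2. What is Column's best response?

With Row fixed at R2, Column's payoffs are: C1 → 4, C2 → -6, C3 → -4.
The maximum is 4, achieved by C1.

C1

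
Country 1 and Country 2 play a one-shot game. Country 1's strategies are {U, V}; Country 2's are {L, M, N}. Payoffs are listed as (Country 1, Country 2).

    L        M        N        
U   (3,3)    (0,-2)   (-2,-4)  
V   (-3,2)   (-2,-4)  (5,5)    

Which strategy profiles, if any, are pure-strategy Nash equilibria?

(U, L) and (V, N)

Check mutual best responses: a cell is a NE iff neither player can gain by unilaterally deviating.
Country 1's best responses — vs L: U (payoff 3); vs M: U (payoff 0); vs N: V (payoff 5).
Country 2's best responses — vs U: L (payoff 3); vs V: N (payoff 5).
Mutual best responses occur at (U, L) and (V, N); at each, neither player gains by switching.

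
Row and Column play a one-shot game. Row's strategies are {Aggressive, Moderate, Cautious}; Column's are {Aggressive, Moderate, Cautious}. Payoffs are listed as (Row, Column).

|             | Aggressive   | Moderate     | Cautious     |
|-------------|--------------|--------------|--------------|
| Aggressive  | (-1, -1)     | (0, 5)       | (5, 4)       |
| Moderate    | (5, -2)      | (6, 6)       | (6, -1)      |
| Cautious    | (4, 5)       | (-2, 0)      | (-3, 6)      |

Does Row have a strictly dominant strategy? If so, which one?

Moderate

A strategy is strictly dominant if it gives Row a strictly higher payoff than every other strategy, against every choice by the opponent.
Moderate strictly dominates: vs Aggressive: 5 > each of {-1, 4}; vs Moderate: 6 > each of {0, -2}; vs Cautious: 6 > each of {5, -3}.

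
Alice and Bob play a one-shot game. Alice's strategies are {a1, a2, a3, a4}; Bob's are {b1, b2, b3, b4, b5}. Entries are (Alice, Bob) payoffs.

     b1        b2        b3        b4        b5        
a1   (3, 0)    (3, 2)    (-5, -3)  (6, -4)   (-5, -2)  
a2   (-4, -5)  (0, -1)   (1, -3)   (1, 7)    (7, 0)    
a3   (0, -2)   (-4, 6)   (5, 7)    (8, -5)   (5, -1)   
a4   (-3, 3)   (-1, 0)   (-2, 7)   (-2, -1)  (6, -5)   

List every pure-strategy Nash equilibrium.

(a1, b2) and (a3, b3)

A profile is a Nash equilibrium when each player is best-responding to the other.
Alice's best responses — vs b1: a1 (payoff 3); vs b2: a1 (payoff 3); vs b3: a3 (payoff 5); vs b4: a3 (payoff 8); vs b5: a2 (payoff 7).
Bob's best responses — vs a1: b2 (payoff 2); vs a2: b4 (payoff 7); vs a3: b3 (payoff 7); vs a4: b3 (payoff 7).
Mutual best responses occur at (a1, b2) and (a3, b3); at each, neither player gains by switching.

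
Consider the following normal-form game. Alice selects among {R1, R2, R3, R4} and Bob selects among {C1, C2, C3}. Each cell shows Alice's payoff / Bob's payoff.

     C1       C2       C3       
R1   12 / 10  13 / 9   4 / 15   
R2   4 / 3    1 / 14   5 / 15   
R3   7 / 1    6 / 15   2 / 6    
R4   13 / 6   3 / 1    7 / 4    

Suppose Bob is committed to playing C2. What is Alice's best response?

R1

With Bob fixed at C2, Alice's payoffs are: R1 → 13, R2 → 1, R3 → 6, R4 → 3.
The maximum is 13, achieved by R1.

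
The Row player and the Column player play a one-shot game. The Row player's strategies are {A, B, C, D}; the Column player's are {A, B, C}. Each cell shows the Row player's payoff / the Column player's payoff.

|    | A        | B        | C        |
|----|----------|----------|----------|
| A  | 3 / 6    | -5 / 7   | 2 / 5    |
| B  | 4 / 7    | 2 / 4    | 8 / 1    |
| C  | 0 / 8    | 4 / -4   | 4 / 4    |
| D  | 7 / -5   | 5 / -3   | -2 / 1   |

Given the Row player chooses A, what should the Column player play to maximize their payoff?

With the Row player fixed at A, the Column player's payoffs are: A → 6, B → 7, C → 5.
The maximum is 7, achieved by B.

B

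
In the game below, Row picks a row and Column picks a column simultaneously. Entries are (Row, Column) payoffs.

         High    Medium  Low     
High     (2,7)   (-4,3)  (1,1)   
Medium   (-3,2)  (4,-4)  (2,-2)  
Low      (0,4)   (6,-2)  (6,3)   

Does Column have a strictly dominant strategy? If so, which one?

High

A strategy is strictly dominant if it gives Column a strictly higher payoff than every other strategy, against every choice by the opponent.
High strictly dominates: vs High: 7 > each of {3, 1}; vs Medium: 2 > each of {-4, -2}; vs Low: 4 > each of {-2, 3}.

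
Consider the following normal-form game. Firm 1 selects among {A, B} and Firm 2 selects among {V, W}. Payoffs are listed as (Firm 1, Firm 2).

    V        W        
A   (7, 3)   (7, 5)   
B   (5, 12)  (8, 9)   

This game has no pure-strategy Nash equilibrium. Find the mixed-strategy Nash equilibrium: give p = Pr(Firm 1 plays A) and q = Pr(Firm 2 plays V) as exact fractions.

In a mixed NE each player is indifferent between their pure strategies, so the opponent's mix sets the indifference.
Firm 2 indifferent between V and W: p·3 + (1−p)·12 = p·5 + (1−p)·9 ⟹ 12 + (-9)p = 9 + (-4)p ⟹ p = 3/5.
Firm 1 indifferent between A and B: q·7 + (1−q)·7 = q·5 + (1−q)·8 ⟹ 7 + 0q = 8 + (-3)q ⟹ q = 1/3.

p = 3/5, q = 1/3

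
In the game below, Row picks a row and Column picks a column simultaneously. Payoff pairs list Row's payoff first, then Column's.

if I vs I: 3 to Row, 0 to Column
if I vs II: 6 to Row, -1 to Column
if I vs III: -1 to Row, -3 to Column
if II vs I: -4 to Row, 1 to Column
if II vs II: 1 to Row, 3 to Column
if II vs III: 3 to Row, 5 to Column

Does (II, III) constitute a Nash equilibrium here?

Holding Column at III: Row gets 3 from II, versus -1 from I. No profitable deviation for Row.
Holding Row at II: Column gets 5 from III, versus 1 from I, 3 from II. No profitable deviation for Column either.

Yes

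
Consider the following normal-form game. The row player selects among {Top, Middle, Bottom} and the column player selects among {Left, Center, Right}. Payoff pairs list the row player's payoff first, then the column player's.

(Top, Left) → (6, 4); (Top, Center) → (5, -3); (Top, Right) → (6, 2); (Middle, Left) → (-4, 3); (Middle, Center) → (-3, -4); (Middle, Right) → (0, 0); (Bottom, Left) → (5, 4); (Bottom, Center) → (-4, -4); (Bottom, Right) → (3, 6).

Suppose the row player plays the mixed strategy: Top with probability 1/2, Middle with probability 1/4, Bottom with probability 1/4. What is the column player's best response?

Left

The column player's best reply maximizes expected payoff against the mix.
Left: (1/2)·4 + (1/4)·3 + (1/4)·4 = 15/4
Center: (1/2)·(-3) + (1/4)·(-4) + (1/4)·(-4) = -7/2
Right: (1/2)·2 + (1/4)·0 + (1/4)·6 = 5/2
Highest expected payoff is 15/4, from Left.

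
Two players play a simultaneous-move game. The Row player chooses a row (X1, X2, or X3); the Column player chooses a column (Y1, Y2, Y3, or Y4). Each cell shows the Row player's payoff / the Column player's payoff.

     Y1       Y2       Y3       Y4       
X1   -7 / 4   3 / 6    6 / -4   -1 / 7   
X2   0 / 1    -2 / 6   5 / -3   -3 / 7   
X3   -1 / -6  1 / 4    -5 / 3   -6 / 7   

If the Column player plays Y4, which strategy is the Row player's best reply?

X1

With the Column player fixed at Y4, the Row player's payoffs are: X1 → -1, X2 → -3, X3 → -6.
The maximum is -1, achieved by X1.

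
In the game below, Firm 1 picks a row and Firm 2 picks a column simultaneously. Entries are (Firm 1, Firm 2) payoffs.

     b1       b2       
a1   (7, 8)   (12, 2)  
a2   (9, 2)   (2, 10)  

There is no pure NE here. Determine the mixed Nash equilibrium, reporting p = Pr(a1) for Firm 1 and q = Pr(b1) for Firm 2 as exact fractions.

Each player's mixing probability is pinned down by making the *other* player indifferent.
Firm 2 indifferent between b1 and b2: p·8 + (1−p)·2 = p·2 + (1−p)·10 ⟹ 2 + 6p = 10 + (-8)p ⟹ p = 4/7.
Firm 1 indifferent between a1 and a2: q·7 + (1−q)·12 = q·9 + (1−q)·2 ⟹ 12 + (-5)q = 2 + 7q ⟹ q = 5/6.

p = 4/7, q = 5/6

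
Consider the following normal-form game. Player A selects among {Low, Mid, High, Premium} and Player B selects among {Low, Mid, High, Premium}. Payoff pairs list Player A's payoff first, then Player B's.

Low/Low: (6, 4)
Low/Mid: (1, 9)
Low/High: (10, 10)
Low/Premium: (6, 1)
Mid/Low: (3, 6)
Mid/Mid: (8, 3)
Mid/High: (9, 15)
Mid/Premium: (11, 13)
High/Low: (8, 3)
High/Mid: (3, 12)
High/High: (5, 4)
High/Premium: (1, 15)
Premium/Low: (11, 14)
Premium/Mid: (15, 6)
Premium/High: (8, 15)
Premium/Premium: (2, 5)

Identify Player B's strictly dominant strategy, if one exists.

A strategy is strictly dominant if it gives Player B a strictly higher payoff than every other strategy, against every choice by the opponent.
Low is not dominant: against Low, Mid gives 9 > 4.
Mid is not dominant: against Low, High gives 10 > 9.
High is not dominant: against High, Mid gives 12 > 4.
Premium is not dominant: against Low, Low gives 4 > 1.
No single strategy is best against every opponent action.

No strictly dominant strategy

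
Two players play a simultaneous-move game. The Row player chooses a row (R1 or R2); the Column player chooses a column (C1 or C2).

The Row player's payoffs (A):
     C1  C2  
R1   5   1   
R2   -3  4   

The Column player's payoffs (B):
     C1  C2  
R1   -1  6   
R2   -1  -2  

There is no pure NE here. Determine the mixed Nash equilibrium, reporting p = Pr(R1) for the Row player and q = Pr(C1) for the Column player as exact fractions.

In a mixed NE each player is indifferent between their pure strategies, so the opponent's mix sets the indifference.
The Column player indifferent between C1 and C2: p·(-1) + (1−p)·(-1) = p·6 + (1−p)·(-2) ⟹ (-1) + 0p = (-2) + 8p ⟹ p = 1/8.
The Row player indifferent between R1 and R2: q·5 + (1−q)·1 = q·(-3) + (1−q)·4 ⟹ 1 + 4q = 4 + (-7)q ⟹ q = 3/11.

p = 1/8, q = 3/11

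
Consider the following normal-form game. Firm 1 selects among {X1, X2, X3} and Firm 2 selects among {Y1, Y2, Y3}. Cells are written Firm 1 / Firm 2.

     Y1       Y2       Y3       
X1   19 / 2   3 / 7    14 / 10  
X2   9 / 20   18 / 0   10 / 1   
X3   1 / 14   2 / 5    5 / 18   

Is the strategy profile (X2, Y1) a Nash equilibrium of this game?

Holding Firm 2 at Y1: Firm 1 gets 9 from X2 but could get 19 by switching to X1. Firm 1 has a profitable deviation.

No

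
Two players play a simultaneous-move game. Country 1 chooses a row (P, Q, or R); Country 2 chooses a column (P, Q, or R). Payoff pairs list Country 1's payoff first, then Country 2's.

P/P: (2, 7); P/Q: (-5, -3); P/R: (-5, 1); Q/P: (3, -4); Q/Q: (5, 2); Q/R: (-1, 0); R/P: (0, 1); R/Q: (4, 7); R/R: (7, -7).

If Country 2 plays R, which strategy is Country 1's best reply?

With Country 2 fixed at R, Country 1's payoffs are: P → -5, Q → -1, R → 7.
The maximum is 7, achieved by R.

R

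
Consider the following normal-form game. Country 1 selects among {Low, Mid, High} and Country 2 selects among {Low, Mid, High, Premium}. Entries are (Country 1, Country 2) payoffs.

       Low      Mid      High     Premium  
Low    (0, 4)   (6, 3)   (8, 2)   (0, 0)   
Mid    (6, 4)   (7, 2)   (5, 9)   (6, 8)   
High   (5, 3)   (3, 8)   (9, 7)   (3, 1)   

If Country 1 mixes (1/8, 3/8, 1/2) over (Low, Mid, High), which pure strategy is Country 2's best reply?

Country 2's best reply maximizes expected payoff against the mix.
Low: (1/8)·4 + (3/8)·4 + (1/2)·3 = 7/2
Mid: (1/8)·3 + (3/8)·2 + (1/2)·8 = 41/8
High: (1/8)·2 + (3/8)·9 + (1/2)·7 = 57/8
Premium: (1/8)·0 + (3/8)·8 + (1/2)·1 = 7/2
Highest expected payoff is 57/8, from High.

High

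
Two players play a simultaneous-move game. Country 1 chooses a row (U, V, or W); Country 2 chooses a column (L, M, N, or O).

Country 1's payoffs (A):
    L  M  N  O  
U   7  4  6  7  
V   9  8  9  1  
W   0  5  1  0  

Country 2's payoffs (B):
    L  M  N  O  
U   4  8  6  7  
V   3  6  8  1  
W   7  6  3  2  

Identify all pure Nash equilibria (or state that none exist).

(V, N)

A profile is a Nash equilibrium when each player is best-responding to the other.
Country 1's best responses — vs L: V (payoff 9); vs M: V (payoff 8); vs N: V (payoff 9); vs O: U (payoff 7).
Country 2's best responses — vs U: M (payoff 8); vs V: N (payoff 8); vs W: L (payoff 7).
The only mutual best response is (V, N); neither player gains by switching there.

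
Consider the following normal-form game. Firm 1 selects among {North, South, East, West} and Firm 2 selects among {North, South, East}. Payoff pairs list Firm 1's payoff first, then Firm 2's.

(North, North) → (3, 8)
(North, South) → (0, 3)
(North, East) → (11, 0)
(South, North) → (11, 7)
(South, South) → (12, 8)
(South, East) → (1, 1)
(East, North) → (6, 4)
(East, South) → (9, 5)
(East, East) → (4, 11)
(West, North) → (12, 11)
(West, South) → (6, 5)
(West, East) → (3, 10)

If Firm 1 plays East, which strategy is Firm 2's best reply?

With Firm 1 fixed at East, Firm 2's payoffs are: North → 4, South → 5, East → 11.
The maximum is 11, achieved by East.

East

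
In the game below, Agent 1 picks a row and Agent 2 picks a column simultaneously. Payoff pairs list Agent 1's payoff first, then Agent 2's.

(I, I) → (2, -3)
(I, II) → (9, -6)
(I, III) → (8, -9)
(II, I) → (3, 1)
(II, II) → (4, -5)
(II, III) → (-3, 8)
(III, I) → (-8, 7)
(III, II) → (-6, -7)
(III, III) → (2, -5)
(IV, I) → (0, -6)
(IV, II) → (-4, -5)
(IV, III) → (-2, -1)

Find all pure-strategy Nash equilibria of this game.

Check mutual best responses: a cell is a NE iff neither player can gain by unilaterally deviating.
Agent 1's best responses — vs I: II (payoff 3); vs II: I (payoff 9); vs III: I (payoff 8).
Agent 2's best responses — vs I: I (payoff -3); vs II: III (payoff 8); vs III: I (payoff 7); vs IV: III (payoff -1).
No cell has both players best-responding. For instance, Agent 1's best reply to II is I, but against I Agent 2 prefers I over II.

There is no pure-strategy Nash equilibrium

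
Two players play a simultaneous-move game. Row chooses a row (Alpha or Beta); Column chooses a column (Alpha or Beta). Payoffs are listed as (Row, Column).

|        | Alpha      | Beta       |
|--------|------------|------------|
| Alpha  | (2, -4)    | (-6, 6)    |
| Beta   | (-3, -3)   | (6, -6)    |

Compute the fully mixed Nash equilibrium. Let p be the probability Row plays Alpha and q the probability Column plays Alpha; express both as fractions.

p = 3/13, q = 12/17

Each player's mixing probability is pinned down by making the *other* player indifferent.
Column indifferent between Alpha and Beta: p·(-4) + (1−p)·(-3) = p·6 + (1−p)·(-6) ⟹ (-3) + (-1)p = (-6) + 12p ⟹ p = 3/13.
Row indifferent between Alpha and Beta: q·2 + (1−q)·(-6) = q·(-3) + (1−q)·6 ⟹ (-6) + 8q = 6 + (-9)q ⟹ q = 12/17.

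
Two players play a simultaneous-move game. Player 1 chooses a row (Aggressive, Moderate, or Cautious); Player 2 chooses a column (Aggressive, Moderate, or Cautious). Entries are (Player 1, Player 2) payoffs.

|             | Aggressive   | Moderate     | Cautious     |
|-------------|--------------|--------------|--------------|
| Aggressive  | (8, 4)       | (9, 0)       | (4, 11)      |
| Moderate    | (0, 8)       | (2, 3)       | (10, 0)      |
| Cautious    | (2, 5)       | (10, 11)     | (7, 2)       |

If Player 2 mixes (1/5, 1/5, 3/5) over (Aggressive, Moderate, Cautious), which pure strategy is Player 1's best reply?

Player 1's best reply maximizes expected payoff against the mix.
Aggressive: (1/5)·8 + (1/5)·9 + (3/5)·4 = 29/5
Moderate: (1/5)·0 + (1/5)·2 + (3/5)·10 = 32/5
Cautious: (1/5)·2 + (1/5)·10 + (3/5)·7 = 33/5
Highest expected payoff is 33/5, from Cautious.

Cautious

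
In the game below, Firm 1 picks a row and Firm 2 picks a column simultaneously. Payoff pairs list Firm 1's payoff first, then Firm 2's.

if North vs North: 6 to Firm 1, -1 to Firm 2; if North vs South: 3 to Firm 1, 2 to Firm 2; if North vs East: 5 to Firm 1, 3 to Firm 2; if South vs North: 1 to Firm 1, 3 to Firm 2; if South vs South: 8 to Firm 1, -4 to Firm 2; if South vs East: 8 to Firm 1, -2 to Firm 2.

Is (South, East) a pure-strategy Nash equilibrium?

No

Holding Firm 2 at East: Firm 1 gets 8 from South, versus 5 from North. No profitable deviation for Firm 1.
Holding Firm 1 at South: Firm 2 gets -2 from East but could get 3 by switching to North. Firm 2 has a profitable deviation.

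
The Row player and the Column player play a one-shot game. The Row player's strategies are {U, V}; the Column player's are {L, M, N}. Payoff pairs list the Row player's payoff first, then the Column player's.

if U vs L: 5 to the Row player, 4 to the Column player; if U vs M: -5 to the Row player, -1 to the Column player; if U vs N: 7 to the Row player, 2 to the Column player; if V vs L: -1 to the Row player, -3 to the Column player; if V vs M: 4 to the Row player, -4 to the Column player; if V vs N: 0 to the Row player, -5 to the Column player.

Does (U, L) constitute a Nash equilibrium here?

Yes

Holding the Column player at L: the Row player gets 5 from U, versus -1 from V. No profitable deviation for the Row player.
Holding the Row player at U: the Column player gets 4 from L, versus -1 from M, 2 from N. No profitable deviation for the Column player either.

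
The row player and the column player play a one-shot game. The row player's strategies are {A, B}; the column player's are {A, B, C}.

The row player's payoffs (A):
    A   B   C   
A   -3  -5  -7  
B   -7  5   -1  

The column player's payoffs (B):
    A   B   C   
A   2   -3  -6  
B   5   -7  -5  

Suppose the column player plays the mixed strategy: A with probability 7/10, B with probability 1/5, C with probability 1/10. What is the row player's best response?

Compute the row player's expected payoff from each pure strategy against the given mix.
A: (7/10)·(-3) + (1/5)·(-5) + (1/10)·(-7) = -19/5
B: (7/10)·(-7) + (1/5)·5 + (1/10)·(-1) = -4
Highest expected payoff is -19/5, from A.

A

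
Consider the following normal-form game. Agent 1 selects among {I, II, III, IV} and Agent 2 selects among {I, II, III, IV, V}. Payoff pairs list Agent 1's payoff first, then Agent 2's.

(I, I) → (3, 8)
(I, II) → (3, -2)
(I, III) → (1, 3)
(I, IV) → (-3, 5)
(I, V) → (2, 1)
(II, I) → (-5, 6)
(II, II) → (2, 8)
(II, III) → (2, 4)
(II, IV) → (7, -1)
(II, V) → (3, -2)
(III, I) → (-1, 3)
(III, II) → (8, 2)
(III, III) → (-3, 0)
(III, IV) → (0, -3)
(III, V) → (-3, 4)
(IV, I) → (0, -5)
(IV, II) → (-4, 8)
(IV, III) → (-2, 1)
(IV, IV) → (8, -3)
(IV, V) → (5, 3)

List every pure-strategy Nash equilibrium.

(I, I)

A profile is a Nash equilibrium when each player is best-responding to the other.
Agent 1's best responses — vs I: I (payoff 3); vs II: III (payoff 8); vs III: II (payoff 2); vs IV: IV (payoff 8); vs V: IV (payoff 5).
Agent 2's best responses — vs I: I (payoff 8); vs II: II (payoff 8); vs III: V (payoff 4); vs IV: II (payoff 8).
The only mutual best response is (I, I); neither player gains by switching there.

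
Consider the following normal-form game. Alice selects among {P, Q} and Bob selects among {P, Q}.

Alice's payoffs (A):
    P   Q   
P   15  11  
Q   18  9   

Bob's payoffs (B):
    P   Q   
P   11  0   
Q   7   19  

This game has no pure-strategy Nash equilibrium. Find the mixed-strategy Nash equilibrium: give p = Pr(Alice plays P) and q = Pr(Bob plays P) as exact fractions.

In a mixed NE each player is indifferent between their pure strategies, so the opponent's mix sets the indifference.
Bob indifferent between P and Q: p·11 + (1−p)·7 = p·0 + (1−p)·19 ⟹ 7 + 4p = 19 + (-19)p ⟹ p = 12/23.
Alice indifferent between P and Q: q·15 + (1−q)·11 = q·18 + (1−q)·9 ⟹ 11 + 4q = 9 + 9q ⟹ q = 2/5.

p = 12/23, q = 2/5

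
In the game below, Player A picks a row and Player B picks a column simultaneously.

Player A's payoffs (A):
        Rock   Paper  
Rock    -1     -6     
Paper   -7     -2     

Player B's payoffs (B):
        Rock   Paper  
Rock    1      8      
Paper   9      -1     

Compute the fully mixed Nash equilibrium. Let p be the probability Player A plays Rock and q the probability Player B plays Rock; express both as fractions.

In a mixed NE each player is indifferent between their pure strategies, so the opponent's mix sets the indifference.
Player B indifferent between Rock and Paper: p·1 + (1−p)·9 = p·8 + (1−p)·(-1) ⟹ 9 + (-8)p = (-1) + 9p ⟹ p = 10/17.
Player A indifferent between Rock and Paper: q·(-1) + (1−q)·(-6) = q·(-7) + (1−q)·(-2) ⟹ (-6) + 5q = (-2) + (-5)q ⟹ q = 2/5.

p = 10/17, q = 2/5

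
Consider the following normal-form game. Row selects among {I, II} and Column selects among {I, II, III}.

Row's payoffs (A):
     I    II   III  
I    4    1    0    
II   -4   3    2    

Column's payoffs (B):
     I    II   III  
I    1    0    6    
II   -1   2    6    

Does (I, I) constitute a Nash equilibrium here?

Holding Column at I: Row gets 4 from I, versus -4 from II. No profitable deviation for Row.
Holding Row at I: Column gets 1 from I but could get 6 by switching to III. Column has a profitable deviation.

No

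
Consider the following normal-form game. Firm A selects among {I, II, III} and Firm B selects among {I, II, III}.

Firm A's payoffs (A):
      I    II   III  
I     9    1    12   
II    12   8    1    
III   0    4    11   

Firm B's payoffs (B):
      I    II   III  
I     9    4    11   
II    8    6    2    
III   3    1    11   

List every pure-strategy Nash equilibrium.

(I, III) and (II, I)

A profile is a Nash equilibrium when each player is best-responding to the other.
Firm A's best responses — vs I: II (payoff 12); vs II: II (payoff 8); vs III: I (payoff 12).
Firm B's best responses — vs I: III (payoff 11); vs II: I (payoff 8); vs III: III (payoff 11).
Mutual best responses occur at (I, III) and (II, I); at each, neither player gains by switching.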